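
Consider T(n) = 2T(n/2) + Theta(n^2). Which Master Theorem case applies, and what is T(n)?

Master Theorem for T(n) = 2T(n/2) + O(n^2):

a = 2, b = 2, c = 2
log_b(a) = log_2(2) = 1.0000

Case 3: c = 2 > log_2(2) = 1.0000
T(n) = O(n^2) = O(n^2)

For T(n) = 2T(n/2) + O(n^2): log_2(2) = 1.0000. This is Case 3 of the Master Theorem (c > log_b(a), work dominated by root), giving O(n^2).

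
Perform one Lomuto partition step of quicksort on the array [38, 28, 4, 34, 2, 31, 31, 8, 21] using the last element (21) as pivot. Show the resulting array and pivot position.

Lomuto partition with pivot = 21:

Initial array: [38, 28, 4, 34, 2, 31, 31, 8, 21]

arr[0]=38 > 21: no swap
arr[1]=28 > 21: no swap
arr[2]=4 <= 21: swap with position 0, array becomes [4, 28, 38, 34, 2, 31, 31, 8, 21]
arr[3]=34 > 21: no swap
arr[4]=2 <= 21: swap with position 1, array becomes [4, 2, 38, 34, 28, 31, 31, 8, 21]
arr[5]=31 > 21: no swap
arr[6]=31 > 21: no swap
arr[7]=8 <= 21: swap with position 2, array becomes [4, 2, 8, 34, 28, 31, 31, 38, 21]

Place pivot at position 3: [4, 2, 8, 21, 28, 31, 31, 38, 34]
Pivot position: 3

After partitioning with pivot 21, the array becomes [4, 2, 8, 21, 28, 31, 31, 38, 34]. The pivot is placed at index 3. All elements to the left of the pivot are <= 21, and all elements to the right are > 21.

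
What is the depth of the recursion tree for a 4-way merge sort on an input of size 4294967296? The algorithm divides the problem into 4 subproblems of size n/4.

For divide and conquer with division factor 4:

Problem sizes at each level:
Level 0: 4294967296
Level 1: 1073741824
Level 2: 268435456
Level 3: 67108864
Level 4: 16777216
Level 5: 4194304
Level 6: 1048576
Level 7: 262144
Level 8: 65536
Level 9: 16384
Level 10: 4096
Level 11: 1024
Level 12: 256
Level 13: 64
Level 14: 16
Level 15: 4
Level 16: 1

The root is level 0 and the size-1 base case is level 16 (the tree spans levels 0 through 16, i.e. 17 levels counting the root), so the depth is the number of divisions: log_4(4294967296) = 16

The recursion tree depth is log_4(4294967296) = 16. At each level, the problem size is divided by 4, so it takes 16 divisions to reduce to a base case of size 1. The algorithm makes 4 recursive calls at each level.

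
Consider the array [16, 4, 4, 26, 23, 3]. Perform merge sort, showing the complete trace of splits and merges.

Merge sort trace:

Split: [16, 4, 4, 26, 23, 3] -> [16, 4, 4] and [26, 23, 3]
  Split: [16, 4, 4] -> [16] and [4, 4]
    Split: [4, 4] -> [4] and [4]
    Merge: [4] + [4] -> [4, 4]
  Merge: [16] + [4, 4] -> [4, 4, 16]
  Split: [26, 23, 3] -> [26] and [23, 3]
    Split: [23, 3] -> [23] and [3]
    Merge: [23] + [3] -> [3, 23]
  Merge: [26] + [3, 23] -> [3, 23, 26]
Merge: [4, 4, 16] + [3, 23, 26] -> [3, 4, 4, 16, 23, 26]

Final sorted array: [3, 4, 4, 16, 23, 26]

The merge sort proceeds by recursively splitting the array and merging sorted halves.
After all merges, the sorted array is [3, 4, 4, 16, 23, 26].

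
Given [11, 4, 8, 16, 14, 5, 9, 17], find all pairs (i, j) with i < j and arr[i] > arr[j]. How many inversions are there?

Finding inversions in [11, 4, 8, 16, 14, 5, 9, 17]:

(0, 1): arr[0]=11 > arr[1]=4
(0, 2): arr[0]=11 > arr[2]=8
(0, 5): arr[0]=11 > arr[5]=5
(0, 6): arr[0]=11 > arr[6]=9
(2, 5): arr[2]=8 > arr[5]=5
(3, 4): arr[3]=16 > arr[4]=14
(3, 5): arr[3]=16 > arr[5]=5
(3, 6): arr[3]=16 > arr[6]=9
(4, 5): arr[4]=14 > arr[5]=5
(4, 6): arr[4]=14 > arr[6]=9

Total inversions: 10

The array has 10 inversion(s): (0,1), (0,2), (0,5), (0,6), (2,5), (3,4), (3,5), (3,6), (4,5), (4,6). Each pair (i,j) satisfies i < j and arr[i] > arr[j].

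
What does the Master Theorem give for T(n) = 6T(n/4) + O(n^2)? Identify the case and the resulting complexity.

Master Theorem for T(n) = 6T(n/4) + O(n^2):

a = 6, b = 4, c = 2
log_b(a) = log_4(6) = 1.2925

Case 3: c = 2 > log_4(6) = 1.2925
T(n) = O(n^2) = O(n^2)

For T(n) = 6T(n/4) + O(n^2): log_4(6) = 1.2925. This is Case 3 of the Master Theorem (c > log_b(a), work dominated by root), giving O(n^2).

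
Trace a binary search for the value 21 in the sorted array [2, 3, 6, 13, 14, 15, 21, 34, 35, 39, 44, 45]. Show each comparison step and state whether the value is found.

Binary search for 21 in [2, 3, 6, 13, 14, 15, 21, 34, 35, 39, 44, 45]:

lo=0, hi=11, mid=5, arr[mid]=15 -> 15 < 21, search right half
lo=6, hi=11, mid=8, arr[mid]=35 -> 35 > 21, search left half
lo=6, hi=7, mid=6, arr[mid]=21 -> Found target at index 6!

Binary search finds 21 at index 6 after 3 comparisons. The search repeatedly halves the search space by comparing with the middle element.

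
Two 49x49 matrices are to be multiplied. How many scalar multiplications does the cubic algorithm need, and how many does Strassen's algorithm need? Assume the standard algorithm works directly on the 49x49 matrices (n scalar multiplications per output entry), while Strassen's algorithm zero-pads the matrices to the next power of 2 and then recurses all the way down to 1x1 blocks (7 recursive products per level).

Matrix multiplication for 49x49 matrices:

Strassen's algorithm requires power-of-2 dimensions. Pad 49x49 to 64x64 (next power of 2).

Standard algorithm: 49^3 = 117649 multiplications
Strassen's algorithm: 7^(log2(64)) = 7^6 = 117649 multiplications
Savings: 117649 - 117649 = 0 multiplications

Standard: 117649 multiplications (49^3). Strassen: 117649 multiplications (7^6, after padding to 64x64). Strassen reduces 8 recursive multiplications to 7 at each level.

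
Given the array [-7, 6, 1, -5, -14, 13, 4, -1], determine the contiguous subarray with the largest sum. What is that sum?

Using Kadane's algorithm on [-7, 6, 1, -5, -14, 13, 4, -1]:

Scanning through the array:
Position 1 (value 6): max_ending_here = 6, max_so_far = 6
Position 2 (value 1): max_ending_here = 7, max_so_far = 7
Position 3 (value -5): max_ending_here = 2, max_so_far = 7
Position 4 (value -14): max_ending_here = -12, max_so_far = 7
Position 5 (value 13): max_ending_here = 13, max_so_far = 13
Position 6 (value 4): max_ending_here = 17, max_so_far = 17
Position 7 (value -1): max_ending_here = 16, max_so_far = 17

Maximum subarray: [13, 4]
Maximum sum: 17

The maximum subarray is [13, 4] with sum 17. This subarray runs from index 5 to index 6.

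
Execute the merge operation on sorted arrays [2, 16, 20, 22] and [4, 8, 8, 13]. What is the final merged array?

Merging process:

Compare 2 vs 4: take 2 from left. Merged: [2]
Compare 16 vs 4: take 4 from right. Merged: [2, 4]
Compare 16 vs 8: take 8 from right. Merged: [2, 4, 8]
Compare 16 vs 8: take 8 from right. Merged: [2, 4, 8, 8]
Compare 16 vs 13: take 13 from right. Merged: [2, 4, 8, 8, 13]
Append remaining from left: [16, 20, 22]. Merged: [2, 4, 8, 8, 13, 16, 20, 22]

Final merged array: [2, 4, 8, 8, 13, 16, 20, 22]
Total comparisons: 5

The merged array is [2, 4, 8, 8, 13, 16, 20, 22], requiring 5 comparisons. The merge step runs in O(n) time where n is the total number of elements.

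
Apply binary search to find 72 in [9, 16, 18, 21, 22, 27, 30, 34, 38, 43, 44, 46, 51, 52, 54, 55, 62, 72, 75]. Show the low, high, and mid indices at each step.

Binary search for 72 in [9, 16, 18, 21, 22, 27, 30, 34, 38, 43, 44, 46, 51, 52, 54, 55, 62, 72, 75]:

lo=0, hi=18, mid=9, arr[mid]=43 -> 43 < 72, search right half
lo=10, hi=18, mid=14, arr[mid]=54 -> 54 < 72, search right half
lo=15, hi=18, mid=16, arr[mid]=62 -> 62 < 72, search right half
lo=17, hi=18, mid=17, arr[mid]=72 -> Found target at index 17!

Binary search finds 72 at index 17 after 4 comparisons. The search repeatedly halves the search space by comparing with the middle element.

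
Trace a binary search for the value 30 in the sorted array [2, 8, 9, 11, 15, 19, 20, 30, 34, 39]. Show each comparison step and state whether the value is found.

Binary search for 30 in [2, 8, 9, 11, 15, 19, 20, 30, 34, 39]:

lo=0, hi=9, mid=4, arr[mid]=15 -> 15 < 30, search right half
lo=5, hi=9, mid=7, arr[mid]=30 -> Found target at index 7!

Binary search finds 30 at index 7 after 2 comparisons. The search repeatedly halves the search space by comparing with the middle element.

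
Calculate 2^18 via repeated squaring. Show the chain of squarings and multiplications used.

Computing 2^18 by squaring (build up from 2^1; each line after the first costs one multiplication):

2^1 = 2
2^2 = (2^1)^2 = 2^2 = 4
2^4 = (2^2)^2 = 4^2 = 16
2^8 = (2^4)^2 = 16^2 = 256
2^9 = 2 * 2^8 = 2 * 256 = 512
2^18 = (2^9)^2 = 512^2 = 262144

Result: 262144
Multiplications needed: 5 (5 lines after 2^1)

2^18 = 262144. Using exponentiation by squaring, this requires 5 multiplications. The key idea: if the exponent is even, square the half-power; if odd, multiply by the base once.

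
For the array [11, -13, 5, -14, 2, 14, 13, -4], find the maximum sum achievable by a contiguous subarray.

Using Kadane's algorithm on [11, -13, 5, -14, 2, 14, 13, -4]:

Scanning through the array:
Position 1 (value -13): max_ending_here = -2, max_so_far = 11
Position 2 (value 5): max_ending_here = 5, max_so_far = 11
Position 3 (value -14): max_ending_here = -9, max_so_far = 11
Position 4 (value 2): max_ending_here = 2, max_so_far = 11
Position 5 (value 14): max_ending_here = 16, max_so_far = 16
Position 6 (value 13): max_ending_here = 29, max_so_far = 29
Position 7 (value -4): max_ending_here = 25, max_so_far = 29

Maximum subarray: [2, 14, 13]
Maximum sum: 29

The maximum subarray is [2, 14, 13] with sum 29. This subarray runs from index 4 to index 6.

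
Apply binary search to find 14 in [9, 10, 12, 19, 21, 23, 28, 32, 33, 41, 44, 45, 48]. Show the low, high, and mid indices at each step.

Binary search for 14 in [9, 10, 12, 19, 21, 23, 28, 32, 33, 41, 44, 45, 48]:

lo=0, hi=12, mid=6, arr[mid]=28 -> 28 > 14, search left half
lo=0, hi=5, mid=2, arr[mid]=12 -> 12 < 14, search right half
lo=3, hi=5, mid=4, arr[mid]=21 -> 21 > 14, search left half
lo=3, hi=3, mid=3, arr[mid]=19 -> 19 > 14, search left half
lo=3 > hi=2, target 14 not found

Binary search determines that 14 is not in the array after 4 comparisons. The search space was exhausted without finding the target.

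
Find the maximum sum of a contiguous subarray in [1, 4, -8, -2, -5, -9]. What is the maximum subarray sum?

Using Kadane's algorithm on [1, 4, -8, -2, -5, -9]:

Scanning through the array:
Position 1 (value 4): max_ending_here = 5, max_so_far = 5
Position 2 (value -8): max_ending_here = -3, max_so_far = 5
Position 3 (value -2): max_ending_here = -2, max_so_far = 5
Position 4 (value -5): max_ending_here = -5, max_so_far = 5
Position 5 (value -9): max_ending_here = -9, max_so_far = 5

Maximum subarray: [1, 4]
Maximum sum: 5

The maximum subarray is [1, 4] with sum 5. This subarray runs from index 0 to index 1.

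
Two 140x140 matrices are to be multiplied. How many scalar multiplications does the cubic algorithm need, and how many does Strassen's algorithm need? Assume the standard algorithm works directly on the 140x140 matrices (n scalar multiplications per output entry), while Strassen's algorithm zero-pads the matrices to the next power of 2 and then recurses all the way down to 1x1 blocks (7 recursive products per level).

Matrix multiplication for 140x140 matrices:

Strassen's algorithm requires power-of-2 dimensions. Pad 140x140 to 256x256 (next power of 2).

Standard algorithm: 140^3 = 2744000 multiplications
Strassen's algorithm: 7^(log2(256)) = 7^8 = 5764801 multiplications
Difference: 2744000 - 5764801 = -3020801 (Strassen uses MORE here due to padding overhead — for small or just-over-power-of-2 n, padding can outweigh the per-level savings)

Standard: 2744000 multiplications (140^3). Strassen: 5764801 multiplications (7^8, after padding to 256x256). Strassen reduces 8 recursive multiplications to 7 at each level.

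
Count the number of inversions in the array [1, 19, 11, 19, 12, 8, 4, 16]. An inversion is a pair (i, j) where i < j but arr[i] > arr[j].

Finding inversions in [1, 19, 11, 19, 12, 8, 4, 16]:

(1, 2): arr[1]=19 > arr[2]=11
(1, 4): arr[1]=19 > arr[4]=12
(1, 5): arr[1]=19 > arr[5]=8
(1, 6): arr[1]=19 > arr[6]=4
(1, 7): arr[1]=19 > arr[7]=16
(2, 5): arr[2]=11 > arr[5]=8
(2, 6): arr[2]=11 > arr[6]=4
(3, 4): arr[3]=19 > arr[4]=12
(3, 5): arr[3]=19 > arr[5]=8
(3, 6): arr[3]=19 > arr[6]=4
(3, 7): arr[3]=19 > arr[7]=16
(4, 5): arr[4]=12 > arr[5]=8
(4, 6): arr[4]=12 > arr[6]=4
(5, 6): arr[5]=8 > arr[6]=4

Total inversions: 14

The array has 14 inversion(s): (1,2), (1,4), (1,5), (1,6), (1,7), (2,5), (2,6), (3,4), (3,5), (3,6), (3,7), (4,5), (4,6), (5,6). Each pair (i,j) satisfies i < j and arr[i] > arr[j].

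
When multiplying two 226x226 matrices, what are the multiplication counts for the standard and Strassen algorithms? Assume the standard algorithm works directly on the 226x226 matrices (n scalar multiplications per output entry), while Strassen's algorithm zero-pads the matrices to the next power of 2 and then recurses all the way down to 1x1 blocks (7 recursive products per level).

Matrix multiplication for 226x226 matrices:

Strassen's algorithm requires power-of-2 dimensions. Pad 226x226 to 256x256 (next power of 2).

Standard algorithm: 226^3 = 11543176 multiplications
Strassen's algorithm: 7^(log2(256)) = 7^8 = 5764801 multiplications
Savings: 11543176 - 5764801 = 5778375 multiplications

Standard: 11543176 multiplications (226^3). Strassen: 5764801 multiplications (7^8, after padding to 256x256). Strassen reduces 8 recursive multiplications to 7 at each level.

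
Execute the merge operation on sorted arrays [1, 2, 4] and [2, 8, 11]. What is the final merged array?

Merging process:

Compare 1 vs 2: take 1 from left. Merged: [1]
Compare 2 vs 2: take 2 from left. Merged: [1, 2]
Compare 4 vs 2: take 2 from right. Merged: [1, 2, 2]
Compare 4 vs 8: take 4 from left. Merged: [1, 2, 2, 4]
Append remaining from right: [8, 11]. Merged: [1, 2, 2, 4, 8, 11]

Final merged array: [1, 2, 2, 4, 8, 11]
Total comparisons: 4

The merged array is [1, 2, 2, 4, 8, 11], requiring 4 comparisons. The merge step runs in O(n) time where n is the total number of elements.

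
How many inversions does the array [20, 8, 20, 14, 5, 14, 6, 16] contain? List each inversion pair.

Finding inversions in [20, 8, 20, 14, 5, 14, 6, 16]:

(0, 1): arr[0]=20 > arr[1]=8
(0, 3): arr[0]=20 > arr[3]=14
(0, 4): arr[0]=20 > arr[4]=5
(0, 5): arr[0]=20 > arr[5]=14
(0, 6): arr[0]=20 > arr[6]=6
(0, 7): arr[0]=20 > arr[7]=16
(1, 4): arr[1]=8 > arr[4]=5
(1, 6): arr[1]=8 > arr[6]=6
(2, 3): arr[2]=20 > arr[3]=14
(2, 4): arr[2]=20 > arr[4]=5
(2, 5): arr[2]=20 > arr[5]=14
(2, 6): arr[2]=20 > arr[6]=6
(2, 7): arr[2]=20 > arr[7]=16
(3, 4): arr[3]=14 > arr[4]=5
(3, 6): arr[3]=14 > arr[6]=6
(5, 6): arr[5]=14 > arr[6]=6

Total inversions: 16

The array has 16 inversion(s): (0,1), (0,3), (0,4), (0,5), (0,6), (0,7), (1,4), (1,6), (2,3), (2,4), (2,5), (2,6), (2,7), (3,4), (3,6), (5,6). Each pair (i,j) satisfies i < j and arr[i] > arr[j].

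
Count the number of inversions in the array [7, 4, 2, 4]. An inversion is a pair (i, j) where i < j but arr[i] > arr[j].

Finding inversions in [7, 4, 2, 4]:

(0, 1): arr[0]=7 > arr[1]=4
(0, 2): arr[0]=7 > arr[2]=2
(0, 3): arr[0]=7 > arr[3]=4
(1, 2): arr[1]=4 > arr[2]=2

Total inversions: 4

The array has 4 inversion(s): (0,1), (0,2), (0,3), (1,2). Each pair (i,j) satisfies i < j and arr[i] > arr[j].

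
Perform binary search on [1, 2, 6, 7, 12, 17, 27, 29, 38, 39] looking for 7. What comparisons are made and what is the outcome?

Binary search for 7 in [1, 2, 6, 7, 12, 17, 27, 29, 38, 39]:

lo=0, hi=9, mid=4, arr[mid]=12 -> 12 > 7, search left half
lo=0, hi=3, mid=1, arr[mid]=2 -> 2 < 7, search right half
lo=2, hi=3, mid=2, arr[mid]=6 -> 6 < 7, search right half
lo=3, hi=3, mid=3, arr[mid]=7 -> Found target at index 3!

Binary search finds 7 at index 3 after 4 comparisons. The search repeatedly halves the search space by comparing with the middle element.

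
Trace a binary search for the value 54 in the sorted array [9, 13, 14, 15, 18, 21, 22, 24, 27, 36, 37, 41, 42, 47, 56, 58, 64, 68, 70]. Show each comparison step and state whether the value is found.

Binary search for 54 in [9, 13, 14, 15, 18, 21, 22, 24, 27, 36, 37, 41, 42, 47, 56, 58, 64, 68, 70]:

lo=0, hi=18, mid=9, arr[mid]=36 -> 36 < 54, search right half
lo=10, hi=18, mid=14, arr[mid]=56 -> 56 > 54, search left half
lo=10, hi=13, mid=11, arr[mid]=41 -> 41 < 54, search right half
lo=12, hi=13, mid=12, arr[mid]=42 -> 42 < 54, search right half
lo=13, hi=13, mid=13, arr[mid]=47 -> 47 < 54, search right half
lo=14 > hi=13, target 54 not found

Binary search determines that 54 is not in the array after 5 comparisons. The search space was exhausted without finding the target.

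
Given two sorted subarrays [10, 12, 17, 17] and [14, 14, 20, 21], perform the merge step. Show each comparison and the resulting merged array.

Merging process:

Compare 10 vs 14: take 10 from left. Merged: [10]
Compare 12 vs 14: take 12 from left. Merged: [10, 12]
Compare 17 vs 14: take 14 from right. Merged: [10, 12, 14]
Compare 17 vs 14: take 14 from right. Merged: [10, 12, 14, 14]
Compare 17 vs 20: take 17 from left. Merged: [10, 12, 14, 14, 17]
Compare 17 vs 20: take 17 from left. Merged: [10, 12, 14, 14, 17, 17]
Append remaining from right: [20, 21]. Merged: [10, 12, 14, 14, 17, 17, 20, 21]

Final merged array: [10, 12, 14, 14, 17, 17, 20, 21]
Total comparisons: 6

The merged array is [10, 12, 14, 14, 17, 17, 20, 21], requiring 6 comparisons. The merge step runs in O(n) time where n is the total number of elements.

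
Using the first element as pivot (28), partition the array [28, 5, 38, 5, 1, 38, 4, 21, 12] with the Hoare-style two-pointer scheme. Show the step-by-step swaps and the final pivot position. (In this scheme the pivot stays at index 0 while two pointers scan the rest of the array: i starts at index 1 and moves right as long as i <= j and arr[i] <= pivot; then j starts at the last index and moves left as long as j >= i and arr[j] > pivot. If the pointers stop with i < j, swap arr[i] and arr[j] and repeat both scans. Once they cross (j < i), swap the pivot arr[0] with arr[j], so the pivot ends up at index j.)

Hoare-style two-pointer partition with pivot = 28:

Initial array: [28, 5, 38, 5, 1, 38, 4, 21, 12]

Pointers start at i = 1, j = 8.
i stops at index 2 (arr[2]=38 > 28), j stops at index 8 (arr[8]=12 <= 28): swap arr[2] and arr[8], array becomes [28, 5, 12, 5, 1, 38, 4, 21, 38]
i stops at index 5 (arr[5]=38 > 28), j stops at index 7 (arr[7]=21 <= 28): swap arr[5] and arr[7], array becomes [28, 5, 12, 5, 1, 21, 4, 38, 38]
i ends at 7, j ends at 6: the pointers have crossed (j < i), so scanning stops.

Swap pivot arr[0] with arr[6] to place pivot at position 6: [4, 5, 12, 5, 1, 21, 28, 38, 38]
Pivot position: 6

After partitioning with pivot 28, the array becomes [4, 5, 12, 5, 1, 21, 28, 38, 38]. The pivot is placed at index 6. All elements to the left of the pivot are <= 28, and all elements to the right are > 28.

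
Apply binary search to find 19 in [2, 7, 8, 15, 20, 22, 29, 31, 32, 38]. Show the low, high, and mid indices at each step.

Binary search for 19 in [2, 7, 8, 15, 20, 22, 29, 31, 32, 38]:

lo=0, hi=9, mid=4, arr[mid]=20 -> 20 > 19, search left half
lo=0, hi=3, mid=1, arr[mid]=7 -> 7 < 19, search right half
lo=2, hi=3, mid=2, arr[mid]=8 -> 8 < 19, search right half
lo=3, hi=3, mid=3, arr[mid]=15 -> 15 < 19, search right half
lo=4 > hi=3, target 19 not found

Binary search determines that 19 is not in the array after 4 comparisons. The search space was exhausted without finding the target.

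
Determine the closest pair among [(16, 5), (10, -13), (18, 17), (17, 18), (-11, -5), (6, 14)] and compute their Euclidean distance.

Computing all pairwise distances among 6 points:

d((16, 5), (10, -13)) = 18.9737
d((16, 5), (18, 17)) = 12.1655
d((16, 5), (17, 18)) = 13.0384
d((16, 5), (-11, -5)) = 28.7924
d((16, 5), (6, 14)) = 13.4536
d((10, -13), (18, 17)) = 31.0483
d((10, -13), (17, 18)) = 31.7805
d((10, -13), (-11, -5)) = 22.4722
d((10, -13), (6, 14)) = 27.2947
d((18, 17), (17, 18)) = 1.4142 <-- minimum
d((18, 17), (-11, -5)) = 36.4005
d((18, 17), (6, 14)) = 12.3693
d((17, 18), (-11, -5)) = 36.2353
d((17, 18), (6, 14)) = 11.7047
d((-11, -5), (6, 14)) = 25.4951

Closest pair: (18, 17) and (17, 18) with distance 1.4142

The closest pair is (18, 17) and (17, 18) with Euclidean distance 1.4142. For 6 points, brute-force pairwise comparison is shown above. For large n, the divide-and-conquer algorithm (sort by x, recurse on halves, check the dividing strip) achieves O(n log n).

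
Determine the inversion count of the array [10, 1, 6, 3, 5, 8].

Finding inversions in [10, 1, 6, 3, 5, 8]:

(0, 1): arr[0]=10 > arr[1]=1
(0, 2): arr[0]=10 > arr[2]=6
(0, 3): arr[0]=10 > arr[3]=3
(0, 4): arr[0]=10 > arr[4]=5
(0, 5): arr[0]=10 > arr[5]=8
(2, 3): arr[2]=6 > arr[3]=3
(2, 4): arr[2]=6 > arr[4]=5

Total inversions: 7

The array has 7 inversion(s): (0,1), (0,2), (0,3), (0,4), (0,5), (2,3), (2,4). Each pair (i,j) satisfies i < j and arr[i] > arr[j].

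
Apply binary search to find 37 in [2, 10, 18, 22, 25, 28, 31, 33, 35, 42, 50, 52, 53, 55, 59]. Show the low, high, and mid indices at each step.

Binary search for 37 in [2, 10, 18, 22, 25, 28, 31, 33, 35, 42, 50, 52, 53, 55, 59]:

lo=0, hi=14, mid=7, arr[mid]=33 -> 33 < 37, search right half
lo=8, hi=14, mid=11, arr[mid]=52 -> 52 > 37, search left half
lo=8, hi=10, mid=9, arr[mid]=42 -> 42 > 37, search left half
lo=8, hi=8, mid=8, arr[mid]=35 -> 35 < 37, search right half
lo=9 > hi=8, target 37 not found

Binary search determines that 37 is not in the array after 4 comparisons. The search space was exhausted without finding the target.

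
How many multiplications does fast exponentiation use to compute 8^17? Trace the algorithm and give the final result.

Computing 8^17 by squaring (build up from 8^1; each line after the first costs one multiplication):

8^1 = 8
8^2 = (8^1)^2 = 8^2 = 64
8^4 = (8^2)^2 = 64^2 = 4096
8^8 = (8^4)^2 = 4096^2 = 16777216
8^16 = (8^8)^2 = 16777216^2 = 281474976710656
8^17 = 8 * 8^16 = 8 * 281474976710656 = 2251799813685248

Result: 2251799813685248
Multiplications needed: 5 (5 lines after 8^1)

8^17 = 2251799813685248. Using exponentiation by squaring, this requires 5 multiplications. The key idea: if the exponent is even, square the half-power; if odd, multiply by the base once.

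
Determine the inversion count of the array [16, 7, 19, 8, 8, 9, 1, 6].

Finding inversions in [16, 7, 19, 8, 8, 9, 1, 6]:

(0, 1): arr[0]=16 > arr[1]=7
(0, 3): arr[0]=16 > arr[3]=8
(0, 4): arr[0]=16 > arr[4]=8
(0, 5): arr[0]=16 > arr[5]=9
(0, 6): arr[0]=16 > arr[6]=1
(0, 7): arr[0]=16 > arr[7]=6
(1, 6): arr[1]=7 > arr[6]=1
(1, 7): arr[1]=7 > arr[7]=6
(2, 3): arr[2]=19 > arr[3]=8
(2, 4): arr[2]=19 > arr[4]=8
(2, 5): arr[2]=19 > arr[5]=9
(2, 6): arr[2]=19 > arr[6]=1
(2, 7): arr[2]=19 > arr[7]=6
(3, 6): arr[3]=8 > arr[6]=1
(3, 7): arr[3]=8 > arr[7]=6
(4, 6): arr[4]=8 > arr[6]=1
(4, 7): arr[4]=8 > arr[7]=6
(5, 6): arr[5]=9 > arr[6]=1
(5, 7): arr[5]=9 > arr[7]=6

Total inversions: 19

The array has 19 inversion(s): (0,1), (0,3), (0,4), (0,5), (0,6), (0,7), (1,6), (1,7), (2,3), (2,4), (2,5), (2,6), (2,7), (3,6), (3,7), (4,6), (4,7), (5,6), (5,7). Each pair (i,j) satisfies i < j and arr[i] > arr[j].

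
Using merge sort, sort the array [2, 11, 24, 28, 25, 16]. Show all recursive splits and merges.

Merge sort trace:

Split: [2, 11, 24, 28, 25, 16] -> [2, 11, 24] and [28, 25, 16]
  Split: [2, 11, 24] -> [2] and [11, 24]
    Split: [11, 24] -> [11] and [24]
    Merge: [11] + [24] -> [11, 24]
  Merge: [2] + [11, 24] -> [2, 11, 24]
  Split: [28, 25, 16] -> [28] and [25, 16]
    Split: [25, 16] -> [25] and [16]
    Merge: [25] + [16] -> [16, 25]
  Merge: [28] + [16, 25] -> [16, 25, 28]
Merge: [2, 11, 24] + [16, 25, 28] -> [2, 11, 16, 24, 25, 28]

Final sorted array: [2, 11, 16, 24, 25, 28]

The merge sort proceeds by recursively splitting the array and merging sorted halves.
After all merges, the sorted array is [2, 11, 16, 24, 25, 28].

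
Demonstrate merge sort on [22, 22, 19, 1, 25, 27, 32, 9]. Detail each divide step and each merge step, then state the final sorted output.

Merge sort trace:

Split: [22, 22, 19, 1, 25, 27, 32, 9] -> [22, 22, 19, 1] and [25, 27, 32, 9]
  Split: [22, 22, 19, 1] -> [22, 22] and [19, 1]
    Split: [22, 22] -> [22] and [22]
    Merge: [22] + [22] -> [22, 22]
    Split: [19, 1] -> [19] and [1]
    Merge: [19] + [1] -> [1, 19]
  Merge: [22, 22] + [1, 19] -> [1, 19, 22, 22]
  Split: [25, 27, 32, 9] -> [25, 27] and [32, 9]
    Split: [25, 27] -> [25] and [27]
    Merge: [25] + [27] -> [25, 27]
    Split: [32, 9] -> [32] and [9]
    Merge: [32] + [9] -> [9, 32]
  Merge: [25, 27] + [9, 32] -> [9, 25, 27, 32]
Merge: [1, 19, 22, 22] + [9, 25, 27, 32] -> [1, 9, 19, 22, 22, 25, 27, 32]

Final sorted array: [1, 9, 19, 22, 22, 25, 27, 32]

The merge sort proceeds by recursively splitting the array and merging sorted halves.
After all merges, the sorted array is [1, 9, 19, 22, 22, 25, 27, 32].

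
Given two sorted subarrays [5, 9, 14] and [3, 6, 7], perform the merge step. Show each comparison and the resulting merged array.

Merging process:

Compare 5 vs 3: take 3 from right. Merged: [3]
Compare 5 vs 6: take 5 from left. Merged: [3, 5]
Compare 9 vs 6: take 6 from right. Merged: [3, 5, 6]
Compare 9 vs 7: take 7 from right. Merged: [3, 5, 6, 7]
Append remaining from left: [9, 14]. Merged: [3, 5, 6, 7, 9, 14]

Final merged array: [3, 5, 6, 7, 9, 14]
Total comparisons: 4

The merged array is [3, 5, 6, 7, 9, 14], requiring 4 comparisons. The merge step runs in O(n) time where n is the total number of elements.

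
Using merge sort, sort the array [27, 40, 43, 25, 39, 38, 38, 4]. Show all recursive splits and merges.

Merge sort trace:

Split: [27, 40, 43, 25, 39, 38, 38, 4] -> [27, 40, 43, 25] and [39, 38, 38, 4]
  Split: [27, 40, 43, 25] -> [27, 40] and [43, 25]
    Split: [27, 40] -> [27] and [40]
    Merge: [27] + [40] -> [27, 40]
    Split: [43, 25] -> [43] and [25]
    Merge: [43] + [25] -> [25, 43]
  Merge: [27, 40] + [25, 43] -> [25, 27, 40, 43]
  Split: [39, 38, 38, 4] -> [39, 38] and [38, 4]
    Split: [39, 38] -> [39] and [38]
    Merge: [39] + [38] -> [38, 39]
    Split: [38, 4] -> [38] and [4]
    Merge: [38] + [4] -> [4, 38]
  Merge: [38, 39] + [4, 38] -> [4, 38, 38, 39]
Merge: [25, 27, 40, 43] + [4, 38, 38, 39] -> [4, 25, 27, 38, 38, 39, 40, 43]

Final sorted array: [4, 25, 27, 38, 38, 39, 40, 43]

The merge sort proceeds by recursively splitting the array and merging sorted halves.
After all merges, the sorted array is [4, 25, 27, 38, 38, 39, 40, 43].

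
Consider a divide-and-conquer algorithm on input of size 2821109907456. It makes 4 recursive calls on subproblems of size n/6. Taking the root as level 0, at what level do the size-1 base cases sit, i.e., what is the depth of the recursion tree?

For divide and conquer with division factor 6:

Problem sizes at each level:
Level 0: 2821109907456
Level 1: 470184984576
Level 2: 78364164096
Level 3: 13060694016
Level 4: 2176782336
Level 5: 362797056
Level 6: 60466176
Level 7: 10077696
Level 8: 1679616
Level 9: 279936
Level 10: 46656
Level 11: 7776
Level 12: 1296
Level 13: 216
Level 14: 36
Level 15: 6
Level 16: 1

The root is level 0 and the size-1 base case is level 16 (the tree spans levels 0 through 16, i.e. 17 levels counting the root), so the depth is the number of divisions: log_6(2821109907456) = 16

The recursion tree depth is log_6(2821109907456) = 16. At each level, the problem size is divided by 6, so it takes 16 divisions to reduce to a base case of size 1. The algorithm makes 4 recursive calls at each level.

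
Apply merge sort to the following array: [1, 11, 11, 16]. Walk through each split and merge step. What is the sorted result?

Merge sort trace:

Split: [1, 11, 11, 16] -> [1, 11] and [11, 16]
  Split: [1, 11] -> [1] and [11]
  Merge: [1] + [11] -> [1, 11]
  Split: [11, 16] -> [11] and [16]
  Merge: [11] + [16] -> [11, 16]
Merge: [1, 11] + [11, 16] -> [1, 11, 11, 16]

Final sorted array: [1, 11, 11, 16]

The merge sort proceeds by recursively splitting the array and merging sorted halves.
After all merges, the sorted array is [1, 11, 11, 16].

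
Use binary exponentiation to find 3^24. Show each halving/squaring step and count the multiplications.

Computing 3^24 by squaring (build up from 3^1; each line after the first costs one multiplication):

3^1 = 3
3^2 = (3^1)^2 = 3^2 = 9
3^3 = 3 * 3^2 = 3 * 9 = 27
3^6 = (3^3)^2 = 27^2 = 729
3^12 = (3^6)^2 = 729^2 = 531441
3^24 = (3^12)^2 = 531441^2 = 282429536481

Result: 282429536481
Multiplications needed: 5 (5 lines after 3^1)

3^24 = 282429536481. Using exponentiation by squaring, this requires 5 multiplications. The key idea: if the exponent is even, square the half-power; if odd, multiply by the base once.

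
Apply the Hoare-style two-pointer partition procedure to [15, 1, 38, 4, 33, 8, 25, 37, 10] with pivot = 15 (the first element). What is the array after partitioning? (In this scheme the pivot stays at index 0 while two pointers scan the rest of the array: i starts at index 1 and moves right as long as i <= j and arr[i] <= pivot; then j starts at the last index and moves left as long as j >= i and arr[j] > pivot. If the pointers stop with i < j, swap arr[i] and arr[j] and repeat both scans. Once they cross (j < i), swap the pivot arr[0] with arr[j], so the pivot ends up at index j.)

Hoare-style two-pointer partition with pivot = 15:

Initial array: [15, 1, 38, 4, 33, 8, 25, 37, 10]

Pointers start at i = 1, j = 8.
i stops at index 2 (arr[2]=38 > 15), j stops at index 8 (arr[8]=10 <= 15): swap arr[2] and arr[8], array becomes [15, 1, 10, 4, 33, 8, 25, 37, 38]
i stops at index 4 (arr[4]=33 > 15), j stops at index 5 (arr[5]=8 <= 15): swap arr[4] and arr[5], array becomes [15, 1, 10, 4, 8, 33, 25, 37, 38]
i ends at 5, j ends at 4: the pointers have crossed (j < i), so scanning stops.

Swap pivot arr[0] with arr[4] to place pivot at position 4: [8, 1, 10, 4, 15, 33, 25, 37, 38]
Pivot position: 4

After partitioning with pivot 15, the array becomes [8, 1, 10, 4, 15, 33, 25, 37, 38]. The pivot is placed at index 4. All elements to the left of the pivot are <= 15, and all elements to the right are > 15.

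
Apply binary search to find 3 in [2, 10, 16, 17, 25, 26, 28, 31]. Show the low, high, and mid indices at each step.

Binary search for 3 in [2, 10, 16, 17, 25, 26, 28, 31]:

lo=0, hi=7, mid=3, arr[mid]=17 -> 17 > 3, search left half
lo=0, hi=2, mid=1, arr[mid]=10 -> 10 > 3, search left half
lo=0, hi=0, mid=0, arr[mid]=2 -> 2 < 3, search right half
lo=1 > hi=0, target 3 not found

Binary search determines that 3 is not in the array after 3 comparisons. The search space was exhausted without finding the target.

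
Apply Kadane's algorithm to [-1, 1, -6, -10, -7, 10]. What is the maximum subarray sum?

Using Kadane's algorithm on [-1, 1, -6, -10, -7, 10]:

Scanning through the array:
Position 1 (value 1): max_ending_here = 1, max_so_far = 1
Position 2 (value -6): max_ending_here = -5, max_so_far = 1
Position 3 (value -10): max_ending_here = -10, max_so_far = 1
Position 4 (value -7): max_ending_here = -7, max_so_far = 1
Position 5 (value 10): max_ending_here = 10, max_so_far = 10

Maximum subarray: [10]
Maximum sum: 10

The maximum subarray is [10] with sum 10. This subarray runs from index 5 to index 5.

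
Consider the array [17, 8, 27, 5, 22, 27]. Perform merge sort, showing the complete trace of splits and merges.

Merge sort trace:

Split: [17, 8, 27, 5, 22, 27] -> [17, 8, 27] and [5, 22, 27]
  Split: [17, 8, 27] -> [17] and [8, 27]
    Split: [8, 27] -> [8] and [27]
    Merge: [8] + [27] -> [8, 27]
  Merge: [17] + [8, 27] -> [8, 17, 27]
  Split: [5, 22, 27] -> [5] and [22, 27]
    Split: [22, 27] -> [22] and [27]
    Merge: [22] + [27] -> [22, 27]
  Merge: [5] + [22, 27] -> [5, 22, 27]
Merge: [8, 17, 27] + [5, 22, 27] -> [5, 8, 17, 22, 27, 27]

Final sorted array: [5, 8, 17, 22, 27, 27]

The merge sort proceeds by recursively splitting the array and merging sorted halves.
After all merges, the sorted array is [5, 8, 17, 22, 27, 27].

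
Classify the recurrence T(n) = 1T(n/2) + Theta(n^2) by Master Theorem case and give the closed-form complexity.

Master Theorem for T(n) = 1T(n/2) + O(n^2):

a = 1, b = 2, c = 2
log_b(a) = log_2(1) = 0.0000

Case 3: c = 2 > log_2(1) = 0.0000
T(n) = O(n^2) = O(n^2)

For T(n) = 1T(n/2) + O(n^2): log_2(1) = 0.0000. This is Case 3 of the Master Theorem (c > log_b(a), work dominated by root), giving O(n^2).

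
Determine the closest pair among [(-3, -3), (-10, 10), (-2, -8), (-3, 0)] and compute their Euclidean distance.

Computing all pairwise distances among 4 points:

d((-3, -3), (-10, 10)) = 14.7648
d((-3, -3), (-2, -8)) = 5.099
d((-3, -3), (-3, 0)) = 3.0 <-- minimum
d((-10, 10), (-2, -8)) = 19.6977
d((-10, 10), (-3, 0)) = 12.2066
d((-2, -8), (-3, 0)) = 8.0623

Closest pair: (-3, -3) and (-3, 0) with distance 3.0

The closest pair is (-3, -3) and (-3, 0) with Euclidean distance 3.0. For 4 points, brute-force pairwise comparison is shown above. For large n, the divide-and-conquer algorithm (sort by x, recurse on halves, check the dividing strip) achieves O(n log n).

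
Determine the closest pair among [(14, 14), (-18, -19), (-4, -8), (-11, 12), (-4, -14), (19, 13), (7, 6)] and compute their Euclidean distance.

Computing all pairwise distances among 7 points:

d((14, 14), (-18, -19)) = 45.9674
d((14, 14), (-4, -8)) = 28.4253
d((14, 14), (-11, 12)) = 25.0799
d((14, 14), (-4, -14)) = 33.2866
d((14, 14), (19, 13)) = 5.099 <-- minimum
d((14, 14), (7, 6)) = 10.6301
d((-18, -19), (-4, -8)) = 17.8045
d((-18, -19), (-11, 12)) = 31.7805
d((-18, -19), (-4, -14)) = 14.8661
d((-18, -19), (19, 13)) = 48.9183
d((-18, -19), (7, 6)) = 35.3553
d((-4, -8), (-11, 12)) = 21.1896
d((-4, -8), (-4, -14)) = 6.0
d((-4, -8), (19, 13)) = 31.1448
d((-4, -8), (7, 6)) = 17.8045
d((-11, 12), (-4, -14)) = 26.9258
d((-11, 12), (19, 13)) = 30.0167
d((-11, 12), (7, 6)) = 18.9737
d((-4, -14), (19, 13)) = 35.4683
d((-4, -14), (7, 6)) = 22.8254
d((19, 13), (7, 6)) = 13.8924

Closest pair: (14, 14) and (19, 13) with distance 5.099

The closest pair is (14, 14) and (19, 13) with Euclidean distance 5.099. For 7 points, brute-force pairwise comparison is shown above. For large n, the divide-and-conquer algorithm (sort by x, recurse on halves, check the dividing strip) achieves O(n log n).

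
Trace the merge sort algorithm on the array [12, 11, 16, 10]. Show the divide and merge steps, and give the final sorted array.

Merge sort trace:

Split: [12, 11, 16, 10] -> [12, 11] and [16, 10]
  Split: [12, 11] -> [12] and [11]
  Merge: [12] + [11] -> [11, 12]
  Split: [16, 10] -> [16] and [10]
  Merge: [16] + [10] -> [10, 16]
Merge: [11, 12] + [10, 16] -> [10, 11, 12, 16]

Final sorted array: [10, 11, 12, 16]

The merge sort proceeds by recursively splitting the array and merging sorted halves.
After all merges, the sorted array is [10, 11, 12, 16].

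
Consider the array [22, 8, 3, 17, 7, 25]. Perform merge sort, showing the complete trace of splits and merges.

Merge sort trace:

Split: [22, 8, 3, 17, 7, 25] -> [22, 8, 3] and [17, 7, 25]
  Split: [22, 8, 3] -> [22] and [8, 3]
    Split: [8, 3] -> [8] and [3]
    Merge: [8] + [3] -> [3, 8]
  Merge: [22] + [3, 8] -> [3, 8, 22]
  Split: [17, 7, 25] -> [17] and [7, 25]
    Split: [7, 25] -> [7] and [25]
    Merge: [7] + [25] -> [7, 25]
  Merge: [17] + [7, 25] -> [7, 17, 25]
Merge: [3, 8, 22] + [7, 17, 25] -> [3, 7, 8, 17, 22, 25]

Final sorted array: [3, 7, 8, 17, 22, 25]

The merge sort proceeds by recursively splitting the array and merging sorted halves.
After all merges, the sorted array is [3, 7, 8, 17, 22, 25].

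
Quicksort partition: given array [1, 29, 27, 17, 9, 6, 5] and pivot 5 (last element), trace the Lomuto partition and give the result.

Lomuto partition with pivot = 5:

Initial array: [1, 29, 27, 17, 9, 6, 5]

arr[0]=1 <= 5: swap with position 0, array becomes [1, 29, 27, 17, 9, 6, 5]
arr[1]=29 > 5: no swap
arr[2]=27 > 5: no swap
arr[3]=17 > 5: no swap
arr[4]=9 > 5: no swap
arr[5]=6 > 5: no swap

Place pivot at position 1: [1, 5, 27, 17, 9, 6, 29]
Pivot position: 1

After partitioning with pivot 5, the array becomes [1, 5, 27, 17, 9, 6, 29]. The pivot is placed at index 1. All elements to the left of the pivot are <= 5, and all elements to the right are > 5.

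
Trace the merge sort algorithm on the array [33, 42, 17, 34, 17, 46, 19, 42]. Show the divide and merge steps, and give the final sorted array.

Merge sort trace:

Split: [33, 42, 17, 34, 17, 46, 19, 42] -> [33, 42, 17, 34] and [17, 46, 19, 42]
  Split: [33, 42, 17, 34] -> [33, 42] and [17, 34]
    Split: [33, 42] -> [33] and [42]
    Merge: [33] + [42] -> [33, 42]
    Split: [17, 34] -> [17] and [34]
    Merge: [17] + [34] -> [17, 34]
  Merge: [33, 42] + [17, 34] -> [17, 33, 34, 42]
  Split: [17, 46, 19, 42] -> [17, 46] and [19, 42]
    Split: [17, 46] -> [17] and [46]
    Merge: [17] + [46] -> [17, 46]
    Split: [19, 42] -> [19] and [42]
    Merge: [19] + [42] -> [19, 42]
  Merge: [17, 46] + [19, 42] -> [17, 19, 42, 46]
Merge: [17, 33, 34, 42] + [17, 19, 42, 46] -> [17, 17, 19, 33, 34, 42, 42, 46]

Final sorted array: [17, 17, 19, 33, 34, 42, 42, 46]

The merge sort proceeds by recursively splitting the array and merging sorted halves.
After all merges, the sorted array is [17, 17, 19, 33, 34, 42, 42, 46].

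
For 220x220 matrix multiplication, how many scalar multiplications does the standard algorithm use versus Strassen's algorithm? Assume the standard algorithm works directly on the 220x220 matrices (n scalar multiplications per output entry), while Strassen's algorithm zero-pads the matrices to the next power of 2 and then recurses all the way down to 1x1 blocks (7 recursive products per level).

Matrix multiplication for 220x220 matrices:

Strassen's algorithm requires power-of-2 dimensions. Pad 220x220 to 256x256 (next power of 2).

Standard algorithm: 220^3 = 10648000 multiplications
Strassen's algorithm: 7^(log2(256)) = 7^8 = 5764801 multiplications
Savings: 10648000 - 5764801 = 4883199 multiplications

Standard: 10648000 multiplications (220^3). Strassen: 5764801 multiplications (7^8, after padding to 256x256). Strassen reduces 8 recursive multiplications to 7 at each level.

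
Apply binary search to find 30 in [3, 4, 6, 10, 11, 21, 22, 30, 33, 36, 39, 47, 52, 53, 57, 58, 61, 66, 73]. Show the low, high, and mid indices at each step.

Binary search for 30 in [3, 4, 6, 10, 11, 21, 22, 30, 33, 36, 39, 47, 52, 53, 57, 58, 61, 66, 73]:

lo=0, hi=18, mid=9, arr[mid]=36 -> 36 > 30, search left half
lo=0, hi=8, mid=4, arr[mid]=11 -> 11 < 30, search right half
lo=5, hi=8, mid=6, arr[mid]=22 -> 22 < 30, search right half
lo=7, hi=8, mid=7, arr[mid]=30 -> Found target at index 7!

Binary search finds 30 at index 7 after 4 comparisons. The search repeatedly halves the search space by comparing with the middle element.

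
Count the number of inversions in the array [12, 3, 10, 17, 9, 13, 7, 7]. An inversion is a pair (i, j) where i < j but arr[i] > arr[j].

Finding inversions in [12, 3, 10, 17, 9, 13, 7, 7]:

(0, 1): arr[0]=12 > arr[1]=3
(0, 2): arr[0]=12 > arr[2]=10
(0, 4): arr[0]=12 > arr[4]=9
(0, 6): arr[0]=12 > arr[6]=7
(0, 7): arr[0]=12 > arr[7]=7
(2, 4): arr[2]=10 > arr[4]=9
(2, 6): arr[2]=10 > arr[6]=7
(2, 7): arr[2]=10 > arr[7]=7
(3, 4): arr[3]=17 > arr[4]=9
(3, 5): arr[3]=17 > arr[5]=13
(3, 6): arr[3]=17 > arr[6]=7
(3, 7): arr[3]=17 > arr[7]=7
(4, 6): arr[4]=9 > arr[6]=7
(4, 7): arr[4]=9 > arr[7]=7
(5, 6): arr[5]=13 > arr[6]=7
(5, 7): arr[5]=13 > arr[7]=7

Total inversions: 16

The array has 16 inversion(s): (0,1), (0,2), (0,4), (0,6), (0,7), (2,4), (2,6), (2,7), (3,4), (3,5), (3,6), (3,7), (4,6), (4,7), (5,6), (5,7). Each pair (i,j) satisfies i < j and arr[i] > arr[j].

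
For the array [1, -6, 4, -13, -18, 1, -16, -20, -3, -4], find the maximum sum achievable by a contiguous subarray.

Using Kadane's algorithm on [1, -6, 4, -13, -18, 1, -16, -20, -3, -4]:

Scanning through the array:
Position 1 (value -6): max_ending_here = -5, max_so_far = 1
Position 2 (value 4): max_ending_here = 4, max_so_far = 4
Position 3 (value -13): max_ending_here = -9, max_so_far = 4
Position 4 (value -18): max_ending_here = -18, max_so_far = 4
Position 5 (value 1): max_ending_here = 1, max_so_far = 4
Position 6 (value -16): max_ending_here = -15, max_so_far = 4
Position 7 (value -20): max_ending_here = -20, max_so_far = 4
Position 8 (value -3): max_ending_here = -3, max_so_far = 4
Position 9 (value -4): max_ending_here = -4, max_so_far = 4

Maximum subarray: [4]
Maximum sum: 4

The maximum subarray is [4] with sum 4. This subarray runs from index 2 to index 2.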